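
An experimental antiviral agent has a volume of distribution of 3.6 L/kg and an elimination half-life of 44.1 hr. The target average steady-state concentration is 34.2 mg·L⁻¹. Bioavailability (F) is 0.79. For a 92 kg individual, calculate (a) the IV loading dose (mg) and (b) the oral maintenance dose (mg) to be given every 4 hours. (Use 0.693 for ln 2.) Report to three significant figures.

Vd = 3.6 L/kg × 92 kg = 331.2 L
LD = Vd × C = 331.2 × 34.2 = 11330 mg
CL = 0.693 × Vd / t½ = 0.693 × 331.2 / 44.1 = 5.205 L/h
D = CL × Css × τ / F = 5.205 × 34.2 × 4 / 0.79 = 901.3 mg

(a) 11300 mg; (b) 901 mg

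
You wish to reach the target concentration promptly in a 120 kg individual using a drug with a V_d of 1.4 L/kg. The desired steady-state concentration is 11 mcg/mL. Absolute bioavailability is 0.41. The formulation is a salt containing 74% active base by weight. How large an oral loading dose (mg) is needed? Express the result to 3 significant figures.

Vd(total) = 120 kg × 1.4 L/kg = 168.0 L
LD = Vd × C / F / S = 168.0 × 11.00 / 0.41 / 0.74 = 6091 mg

6090 mg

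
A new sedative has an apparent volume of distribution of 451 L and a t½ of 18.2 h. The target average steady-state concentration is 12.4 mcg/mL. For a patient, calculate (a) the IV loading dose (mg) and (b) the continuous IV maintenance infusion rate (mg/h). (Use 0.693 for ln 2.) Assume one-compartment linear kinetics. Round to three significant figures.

(a) 5590 mg; (b) 213 mg/h

LD = Vd × C = 451.0 × 12.4 = 5592 mg
CL = 0.693 × Vd / t½ = 0.693 × 451.0 / 18.2 = 17.17 L/h
Infusion rate = CL × Css = 17.17 × 12.4 = 212.9 mg/h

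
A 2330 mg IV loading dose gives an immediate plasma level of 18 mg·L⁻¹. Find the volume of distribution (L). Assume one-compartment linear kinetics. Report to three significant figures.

Immediately after an IV bolus, C₀ = Dose / Vd, so Vd = Dose / C₀.
Vd = 2330 / 18 = 129.4 L

129 L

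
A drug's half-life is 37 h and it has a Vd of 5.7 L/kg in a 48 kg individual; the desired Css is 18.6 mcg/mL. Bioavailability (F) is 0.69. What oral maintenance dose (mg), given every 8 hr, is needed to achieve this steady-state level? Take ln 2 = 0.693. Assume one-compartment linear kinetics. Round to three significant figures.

Vd = 5.7 L/kg × 48 kg = 273.6 L
k = 0.693/37 = 0.01873 h⁻¹, so CL = k·Vd = 0.01873 × 273.6 = 5.125 L/h
D = CL × Css × τ / F = 5.125 × 18.6 × 8 / 0.69 = 1105 mg

1110 mg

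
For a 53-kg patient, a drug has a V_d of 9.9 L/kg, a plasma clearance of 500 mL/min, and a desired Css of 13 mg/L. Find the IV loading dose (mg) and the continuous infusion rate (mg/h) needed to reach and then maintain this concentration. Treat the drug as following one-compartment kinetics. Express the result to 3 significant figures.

(a) 6820 mg; (b) 390 mg/h

Total Vd = 9.9 × 53 = 524.7 L
Loading dose = Vd × C = 524.7 × 13 = 6821 mg
Convert clearance: 500 mL/min × 60 min/h ÷ 1000 mL/L = 30.00 L/h
Maintenance: replace elimination → rate = CL × Css = 30.00 × 13 = 390.0 mg/h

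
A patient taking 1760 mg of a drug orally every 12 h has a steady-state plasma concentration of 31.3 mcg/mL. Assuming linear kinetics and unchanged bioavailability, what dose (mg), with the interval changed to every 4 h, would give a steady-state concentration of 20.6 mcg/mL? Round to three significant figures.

For first-order elimination, Css ∝ F·D/(CL·τ); F and CL are unchanged, so Css ∝ D/τ.
D₂ = D₁ × (Css,target / Css,current) × (τ₂/τ₁) = 1760 × (20.6/31.3) × (4/12) = 386.1 mg

386 mg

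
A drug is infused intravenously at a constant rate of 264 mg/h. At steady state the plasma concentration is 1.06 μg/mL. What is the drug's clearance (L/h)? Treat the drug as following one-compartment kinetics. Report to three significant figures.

249 L/h

At steady state, infusion rate = CL × Css, so CL = rate / Css.
CL = 264 / 1.06 = 249.1 L/h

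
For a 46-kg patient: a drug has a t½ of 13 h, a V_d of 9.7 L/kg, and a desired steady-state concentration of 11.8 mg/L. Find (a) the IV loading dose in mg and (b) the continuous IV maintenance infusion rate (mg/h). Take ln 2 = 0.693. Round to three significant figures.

(a) 5270 mg; (b) 281 mg/h

Vd(total) = 46 kg × 9.7 L/kg = 446.2 L
LD = Vd × C = 446.2 × 11.8 = 5265 mg
CL = 0.693 × Vd / t½ = 0.693 × 446.2 / 13 = 23.79 L/h
Infusion rate = CL × Css = 23.79 × 11.8 = 280.7 mg/h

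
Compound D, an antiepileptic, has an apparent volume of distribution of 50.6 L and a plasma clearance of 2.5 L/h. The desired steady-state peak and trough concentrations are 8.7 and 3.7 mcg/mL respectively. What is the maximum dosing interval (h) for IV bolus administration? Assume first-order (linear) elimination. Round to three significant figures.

17.3 h

k = CL / Vd = 2.500 / 50.60 = 0.04941 h⁻¹
Between IV bolus doses, concentration decays as C = C₀·e^(−kτ), so C_peak/C_trough = e^(kτ).
τ_max = ln(C_peak/C_trough) / k = ln(8.7/3.7) / 0.04941 = 0.8550 / 0.04941 = 17.30 h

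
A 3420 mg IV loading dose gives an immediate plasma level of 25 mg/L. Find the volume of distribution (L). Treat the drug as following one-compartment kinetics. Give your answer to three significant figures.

137 L

Immediately after an IV bolus, C₀ = Dose / Vd, so Vd = Dose / C₀.
Vd = 3420 / 25 = 136.8 L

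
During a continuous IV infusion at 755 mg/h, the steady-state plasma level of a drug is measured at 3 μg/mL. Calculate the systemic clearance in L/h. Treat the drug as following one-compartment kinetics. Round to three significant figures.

252 L/h

At steady state, infusion rate = CL × Css, so CL = rate / Css.
CL = 755 / 3 = 251.7 L/h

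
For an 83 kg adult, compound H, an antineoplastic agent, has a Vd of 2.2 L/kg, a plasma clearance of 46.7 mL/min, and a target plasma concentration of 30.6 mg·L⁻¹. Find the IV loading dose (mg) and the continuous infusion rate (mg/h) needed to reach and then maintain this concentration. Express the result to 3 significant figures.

(a) 5590 mg; (b) 85.7 mg/h

Total Vd = 2.2 × 83 = 182.6 L
LD = Vd · C_target = 182.6 × 30.6 = 5588 mg
Convert clearance: 46.7 mL/min × 60 min/h ÷ 1000 mL/L = 2.802 L/h
Maintenance: replace elimination → rate = CL × Css = 2.802 × 30.6 = 85.74 mg/h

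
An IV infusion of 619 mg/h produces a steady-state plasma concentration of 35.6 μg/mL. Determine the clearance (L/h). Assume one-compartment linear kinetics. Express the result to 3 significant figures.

17.4 L/h

At steady state, infusion rate = CL × Css, so CL = rate / Css.
CL = 619 / 35.6 = 17.39 L/h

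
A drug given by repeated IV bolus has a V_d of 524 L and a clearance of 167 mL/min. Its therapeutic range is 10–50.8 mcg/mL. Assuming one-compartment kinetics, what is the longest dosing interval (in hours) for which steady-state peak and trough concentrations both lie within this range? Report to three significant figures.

85.0 h

Convert clearance: 167 mL/min × 60 min/h ÷ 1000 mL/L = 10.02 L/h
k = CL / Vd = 10.02 / 524.0 = 0.01912 h⁻¹
Between IV bolus doses, concentration decays as C = C₀·e^(−kτ), so C_peak/C_trough = e^(kτ).
τ_max = ln(C_peak/C_trough) / k = ln(50.8/10) / 0.01912 = 1.625 / 0.01912 = 84.99 h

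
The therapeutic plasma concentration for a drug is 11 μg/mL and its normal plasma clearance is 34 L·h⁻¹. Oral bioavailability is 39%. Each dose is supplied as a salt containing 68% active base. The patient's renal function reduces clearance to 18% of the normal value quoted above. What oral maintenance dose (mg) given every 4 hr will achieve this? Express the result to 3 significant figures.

1020 mg

Patient clearance = 0.18 × 34.00 = 6.120 L/h
D = CL × Css × τ / F / S = 6.120 × 11 × 4 / 0.39 / 0.68 = 1015 mg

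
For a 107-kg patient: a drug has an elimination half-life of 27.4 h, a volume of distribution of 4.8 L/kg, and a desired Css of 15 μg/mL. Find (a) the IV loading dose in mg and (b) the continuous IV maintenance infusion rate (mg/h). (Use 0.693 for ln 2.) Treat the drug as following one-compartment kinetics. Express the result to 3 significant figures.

(a) 7700 mg; (b) 195 mg/h

Vd(total) = 107 kg × 4.8 L/kg = 513.6 L
LD = Vd × C = 513.6 × 15 = 7704 mg
CL = 0.693 × Vd / t½ = 0.693 × 513.6 / 27.4 = 12.99 L/h
Infusion rate = CL × Css = 12.99 × 15 = 194.9 mg/h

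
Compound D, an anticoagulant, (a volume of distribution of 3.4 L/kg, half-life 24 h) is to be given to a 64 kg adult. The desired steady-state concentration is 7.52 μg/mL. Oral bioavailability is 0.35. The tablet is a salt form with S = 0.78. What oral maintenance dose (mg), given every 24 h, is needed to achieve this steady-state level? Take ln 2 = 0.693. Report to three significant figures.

4150 mg

Vd = 3.4 L/kg × 64 kg = 217.6 L
k = 0.693/24 = 0.02888 h⁻¹, so CL = k·Vd = 0.02888 × 217.6 = 6.284 L/h
D = CL × Css × τ / F / S = 6.284 × 7.52 × 24 / 0.35 / 0.78 = 4154 mg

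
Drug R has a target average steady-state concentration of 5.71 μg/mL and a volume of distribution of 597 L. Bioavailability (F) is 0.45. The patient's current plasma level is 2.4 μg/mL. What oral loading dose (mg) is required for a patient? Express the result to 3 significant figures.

Concentration deficit ΔC = 5.71 − 2.4 = 3.310 mg/L
LD = Vd × ΔC / F = 597.0 × 3.310 / 0.45 = 4391 mg

4390 mg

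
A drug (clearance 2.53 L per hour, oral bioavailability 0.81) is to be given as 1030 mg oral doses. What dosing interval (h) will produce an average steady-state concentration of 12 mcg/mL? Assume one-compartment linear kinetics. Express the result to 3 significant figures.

F·D/τ = CL·Css → τ = F·D / (CL·Css).
τ = 0.81 × 1030 / (2.53 × 12) = 27.48 h

27.5 h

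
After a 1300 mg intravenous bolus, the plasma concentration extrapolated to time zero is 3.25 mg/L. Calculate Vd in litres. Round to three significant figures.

Immediately after an IV bolus, C₀ = Dose / Vd, so Vd = Dose / C₀.
Vd = 1300 / 3.25 = 400.0 L

400 L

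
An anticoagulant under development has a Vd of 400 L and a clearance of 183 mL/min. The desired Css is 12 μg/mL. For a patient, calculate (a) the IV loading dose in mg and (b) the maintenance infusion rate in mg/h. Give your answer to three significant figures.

(a) 4800 mg; (b) 132 mg/h

Loading dose = Vd × C = 400.0 × 12 = 4800 mg
CL = 183 mL/min × 60/1000 = 10.98 L/h
Maintenance: replace elimination → rate = CL × Css = 10.98 × 12 = 131.8 mg/h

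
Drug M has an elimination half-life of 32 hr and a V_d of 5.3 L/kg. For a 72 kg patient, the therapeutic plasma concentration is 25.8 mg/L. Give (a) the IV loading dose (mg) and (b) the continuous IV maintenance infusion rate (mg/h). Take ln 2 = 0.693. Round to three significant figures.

Vd(total) = 72 kg × 5.3 L/kg = 381.6 L
LD = Vd × C = 381.6 × 25.8 = 9845 mg
CL = 0.693 × Vd / t½ = 0.693 × 381.6 / 32 = 8.264 L/h
Infusion rate = CL × Css = 8.264 × 25.8 = 213.2 mg/h

(a) 9850 mg; (b) 213 mg/h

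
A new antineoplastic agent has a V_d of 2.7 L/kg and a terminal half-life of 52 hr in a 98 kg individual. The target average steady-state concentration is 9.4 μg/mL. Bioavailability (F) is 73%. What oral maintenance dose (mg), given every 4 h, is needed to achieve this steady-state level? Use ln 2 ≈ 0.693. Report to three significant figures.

182 mg

Total Vd = 2.7 × 98 = 264.6 L
CL = 0.693 × Vd / t½ = 0.693 × 264.6 / 52 = 3.526 L/h
D = CL × Css × τ / F = 3.526 × 9.4 × 4 / 0.73 = 181.6 mg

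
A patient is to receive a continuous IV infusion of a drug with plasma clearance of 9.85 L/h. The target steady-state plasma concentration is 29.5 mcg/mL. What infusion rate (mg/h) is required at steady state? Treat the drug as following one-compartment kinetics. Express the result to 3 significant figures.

Infusion rate = CL · Css = 9.850 L/h × 29.5 mg/L = 290.6 mg/h

291 mg/h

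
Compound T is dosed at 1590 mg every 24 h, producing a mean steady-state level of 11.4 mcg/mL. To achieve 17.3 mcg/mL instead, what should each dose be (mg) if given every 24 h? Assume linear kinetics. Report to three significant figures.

With linear kinetics, Css is proportional to dose rate (D/τ) at fixed clearance.
D₂ = D₁ × (Css,target / Css,current) = 1590 × 17.3/11.4 = 2413 mg

2410 mg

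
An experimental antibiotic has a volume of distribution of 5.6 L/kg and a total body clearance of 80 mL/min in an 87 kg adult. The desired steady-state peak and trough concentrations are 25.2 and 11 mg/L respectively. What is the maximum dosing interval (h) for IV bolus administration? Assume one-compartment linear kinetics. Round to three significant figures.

Vd = 5.6 L/kg × 87 kg = 487.2 L
Convert clearance: 80 mL/min × 60 min/h ÷ 1000 mL/L = 4.800 L/h
k = CL / Vd = 4.800 / 487.2 = 0.009852 h⁻¹
Between IV bolus doses, concentration decays as C = C₀·e^(−kτ), so C_peak/C_trough = e^(kτ).
τ_max = ln(C_peak/C_trough) / k = ln(25.2/11) / 0.009852 = 0.8289 / 0.009852 = 84.14 h

84.1 h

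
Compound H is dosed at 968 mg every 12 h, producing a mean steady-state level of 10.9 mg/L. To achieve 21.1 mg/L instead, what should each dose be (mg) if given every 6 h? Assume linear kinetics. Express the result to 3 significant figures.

937 mg

For first-order elimination, Css ∝ F·D/(CL·τ); F and CL are unchanged, so Css ∝ D/τ.
D₂ = D₁ × (Css,target / Css,current) × (τ₂/τ₁) = 968 × (21.1/10.9) × (6/12) = 936.9 mg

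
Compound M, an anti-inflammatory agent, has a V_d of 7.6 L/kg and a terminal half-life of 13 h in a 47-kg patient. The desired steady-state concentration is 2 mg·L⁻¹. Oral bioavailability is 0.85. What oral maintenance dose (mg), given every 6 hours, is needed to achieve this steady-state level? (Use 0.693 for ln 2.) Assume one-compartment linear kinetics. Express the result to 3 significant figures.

269 mg

Vd(total) = 47 kg × 7.6 L/kg = 357.2 L
CL = ln 2 · Vd / t½ = 0.693 × 357.2 / 13 = 19.04 L/h
D = CL × Css × τ / F = 19.04 × 2 × 6 / 0.85 = 268.8 mg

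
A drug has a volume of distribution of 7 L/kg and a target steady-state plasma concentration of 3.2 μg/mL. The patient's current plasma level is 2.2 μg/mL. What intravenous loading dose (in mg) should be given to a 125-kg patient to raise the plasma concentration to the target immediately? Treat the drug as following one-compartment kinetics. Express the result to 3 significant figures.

Vd = 7 L/kg × 125 kg = 875.0 L
Concentration deficit ΔC = 3.2 − 2.2 = 1.000 mg/L
LD = Vd × ΔC = 875.0 × 1.000 = 875.0 mg

875 mg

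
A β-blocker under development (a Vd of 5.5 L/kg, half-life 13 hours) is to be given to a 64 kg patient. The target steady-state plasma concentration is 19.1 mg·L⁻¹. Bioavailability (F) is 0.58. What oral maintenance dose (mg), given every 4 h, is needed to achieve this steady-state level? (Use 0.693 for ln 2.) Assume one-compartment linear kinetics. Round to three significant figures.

2470 mg

Vd = 5.5 L/kg × 64 kg = 352.0 L
k = 0.693/13 = 0.05331 h⁻¹, so CL = k·Vd = 0.05331 × 352.0 = 18.77 L/h
D = CL × Css × τ / F = 18.77 × 19.1 × 4 / 0.58 = 2472 mg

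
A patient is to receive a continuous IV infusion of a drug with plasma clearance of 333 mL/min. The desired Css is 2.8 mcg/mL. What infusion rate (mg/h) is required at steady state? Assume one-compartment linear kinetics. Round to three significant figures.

CL = 333 mL/min × 60/1000 = 19.98 L/h
At steady state, infusion rate equals elimination rate: rate in = CL × Css.
R₀ = 19.98 × 2.8 = 55.94 mg/h

55.9 mg/h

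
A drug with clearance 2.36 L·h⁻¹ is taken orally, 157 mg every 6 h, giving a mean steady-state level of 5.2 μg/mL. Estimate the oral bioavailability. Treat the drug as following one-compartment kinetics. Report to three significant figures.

0.469

F·D/τ = CL·Css at steady state → F = CL·Css·τ / D.
F = 2.36 × 5.2 × 6 / 157 = 0.469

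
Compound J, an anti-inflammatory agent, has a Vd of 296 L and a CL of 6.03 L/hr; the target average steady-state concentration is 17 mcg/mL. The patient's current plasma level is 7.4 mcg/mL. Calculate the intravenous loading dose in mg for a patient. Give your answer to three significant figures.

LD is governed by Vd — clearance does not enter the loading-dose calculation.
Concentration deficit ΔC = 17 − 7.4 = 9.600 mg/L
LD = Vd × ΔC = 296.0 × 9.600 = 2842 mg

2840 mg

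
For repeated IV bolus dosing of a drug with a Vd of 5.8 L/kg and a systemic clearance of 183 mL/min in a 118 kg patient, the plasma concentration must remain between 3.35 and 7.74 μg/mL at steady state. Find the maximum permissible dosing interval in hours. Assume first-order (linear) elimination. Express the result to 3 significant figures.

Total Vd = 5.8 × 118 = 684.4 L
CL = 183 mL/min = 183 × 0.06 = 10.98 L/h
k = CL / Vd = 10.98 / 684.4 = 0.01604 h⁻¹
Between IV bolus doses, concentration decays as C = C₀·e^(−kτ), so C_peak/C_trough = e^(kτ).
τ_max = ln(C_peak/C_trough) / k = ln(7.74/3.35) / 0.01604 = 0.8374 / 0.01604 = 52.21 h

52.2 h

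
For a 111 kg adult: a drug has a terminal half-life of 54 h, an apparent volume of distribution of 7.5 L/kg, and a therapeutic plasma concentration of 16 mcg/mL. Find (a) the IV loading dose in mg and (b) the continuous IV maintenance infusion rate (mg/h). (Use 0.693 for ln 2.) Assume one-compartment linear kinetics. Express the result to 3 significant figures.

(a) 13300 mg; (b) 171 mg/h

Vd = 7.5 L/kg × 111 kg = 832.5 L
LD = Vd × C = 832.5 × 16 = 13320 mg
CL = 0.693 × Vd / t½ = 0.693 × 832.5 / 54 = 10.68 L/h
Infusion rate = CL × Css = 10.68 × 16 = 170.9 mg/h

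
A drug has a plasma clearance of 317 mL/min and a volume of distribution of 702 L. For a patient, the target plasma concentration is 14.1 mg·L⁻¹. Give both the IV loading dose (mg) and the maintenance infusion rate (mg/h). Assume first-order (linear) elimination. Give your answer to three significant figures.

(a) 9900 mg; (b) 268 mg/h

LD = Vd · C_target = 702.0 × 14.1 = 9898 mg
Convert clearance: 317 mL/min × 60 min/h ÷ 1000 mL/L = 19.02 L/h
Maintenance infusion rate = CL × Css = 19.02 × 14.1 = 268.2 mg/h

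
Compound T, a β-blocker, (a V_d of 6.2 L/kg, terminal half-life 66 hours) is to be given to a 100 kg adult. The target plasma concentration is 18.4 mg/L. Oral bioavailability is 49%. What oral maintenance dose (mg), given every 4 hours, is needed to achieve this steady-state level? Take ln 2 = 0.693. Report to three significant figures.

978 mg

Vd = 6.2 L/kg × 100 kg = 620.0 L
CL = ln 2 · Vd / t½ = 0.693 × 620.0 / 66 = 6.510 L/h
D = CL × Css × τ / F = 6.510 × 18.4 × 4 / 0.49 = 977.8 mg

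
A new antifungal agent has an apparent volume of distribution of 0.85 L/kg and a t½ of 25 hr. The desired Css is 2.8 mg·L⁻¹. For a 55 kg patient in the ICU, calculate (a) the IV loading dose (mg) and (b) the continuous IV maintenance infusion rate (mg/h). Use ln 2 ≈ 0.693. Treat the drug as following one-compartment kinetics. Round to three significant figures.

Total Vd = 0.85 × 55 = 46.75 L
LD = Vd × C = 46.75 × 2.8 = 130.9 mg
CL = 0.693 × Vd / t½ = 0.693 × 46.75 / 25 = 1.296 L/h
Infusion rate = CL × Css = 1.296 × 2.8 = 3.629 mg/h

(a) 131 mg; (b) 3.63 mg/h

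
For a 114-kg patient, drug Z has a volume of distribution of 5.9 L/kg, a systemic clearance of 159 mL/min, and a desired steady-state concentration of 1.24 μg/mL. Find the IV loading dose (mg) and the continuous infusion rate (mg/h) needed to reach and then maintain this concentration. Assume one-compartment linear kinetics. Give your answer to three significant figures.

Vd(total) = 114 kg × 5.9 L/kg = 672.6 L
Loading: fill Vd to C_target → 672.6 L × 1.24 mg/L = 834.0 mg
Convert clearance: 159 mL/min × 60 min/h ÷ 1000 mL/L = 9.540 L/h
Maintenance infusion rate = CL × Css = 9.540 × 1.24 = 11.83 mg/h

(a) 834 mg; (b) 11.8 mg/h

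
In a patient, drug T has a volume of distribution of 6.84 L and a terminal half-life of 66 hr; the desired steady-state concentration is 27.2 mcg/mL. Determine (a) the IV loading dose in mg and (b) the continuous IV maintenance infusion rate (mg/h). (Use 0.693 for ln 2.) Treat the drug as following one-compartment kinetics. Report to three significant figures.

(a) 186 mg; (b) 1.95 mg/h

LD = Vd × C = 6.840 × 27.2 = 186.0 mg
CL = 0.693 × Vd / t½ = 0.693 × 6.840 / 66 = 0.07182 L/h
Infusion rate = CL × Css = 0.07182 × 27.2 = 1.954 mg/h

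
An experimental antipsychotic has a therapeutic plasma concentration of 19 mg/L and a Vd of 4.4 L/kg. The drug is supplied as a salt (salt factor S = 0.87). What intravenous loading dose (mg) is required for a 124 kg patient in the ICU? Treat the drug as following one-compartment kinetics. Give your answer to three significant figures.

11900 mg

Vd(total) = 124 kg × 4.4 L/kg = 545.6 L
The loading dose fills Vd to the target concentration.
LD = Vd × C / S = 545.6 × 19.00 / 0.87 = 11920 mg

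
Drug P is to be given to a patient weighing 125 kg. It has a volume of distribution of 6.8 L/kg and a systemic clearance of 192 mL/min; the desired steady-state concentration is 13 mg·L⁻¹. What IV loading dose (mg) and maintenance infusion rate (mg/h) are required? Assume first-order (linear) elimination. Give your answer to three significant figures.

(a) 11100 mg; (b) 150 mg/h

Vd(total) = 125 kg × 6.8 L/kg = 850.0 L
LD = Vd · C_target = 850.0 × 13 = 11050 mg
Convert clearance: 192 mL/min × 60 min/h ÷ 1000 mL/L = 11.52 L/h
Maintenance infusion rate = CL × Css = 11.52 × 13 = 149.8 mg/h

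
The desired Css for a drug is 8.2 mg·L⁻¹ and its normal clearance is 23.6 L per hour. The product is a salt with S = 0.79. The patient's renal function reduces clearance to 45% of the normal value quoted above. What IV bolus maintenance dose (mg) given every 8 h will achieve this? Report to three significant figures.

Patient clearance = 0.45 × 23.60 = 10.62 L/h
D = CL × Css × τ / S = 10.62 × 8.2 × 8 / 0.79 = 881.9 mg

882 mg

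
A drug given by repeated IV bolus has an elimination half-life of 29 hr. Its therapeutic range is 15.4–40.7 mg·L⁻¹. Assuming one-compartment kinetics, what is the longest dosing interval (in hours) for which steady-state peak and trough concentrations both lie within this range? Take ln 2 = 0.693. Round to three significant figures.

k = 0.693 / t½ = 0.693 / 29 = 0.02390 h⁻¹
Between IV bolus doses, concentration decays as C = C₀·e^(−kτ), so C_peak/C_trough = e^(kτ).
τ_max = ln(C_peak/C_trough) / k = ln(40.7/15.4) / 0.02390 = 0.9719 / 0.02390 = 40.67 h

40.7 h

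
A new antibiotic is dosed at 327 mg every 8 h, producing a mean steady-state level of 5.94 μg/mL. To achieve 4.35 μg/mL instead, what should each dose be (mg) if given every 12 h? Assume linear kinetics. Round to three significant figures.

359 mg

With linear kinetics, Css is proportional to dose rate (D/τ) at fixed clearance.
D₂ = D₁ × (Css,target / Css,current) × (τ₂/τ₁) = 327 × (4.35/5.94) × (12/8) = 359.2 mg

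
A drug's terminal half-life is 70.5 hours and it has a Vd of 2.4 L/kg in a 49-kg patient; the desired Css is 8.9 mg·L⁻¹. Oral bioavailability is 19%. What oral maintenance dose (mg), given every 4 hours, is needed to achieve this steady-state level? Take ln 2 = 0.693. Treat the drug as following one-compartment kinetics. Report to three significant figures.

Total Vd = 2.4 × 49 = 117.6 L
CL = ln 2 · Vd / t½ = 0.693 × 117.6 / 70.5 = 1.156 L/h
D = CL × Css × τ / F = 1.156 × 8.9 × 4 / 0.19 = 216.6 mg

217 mg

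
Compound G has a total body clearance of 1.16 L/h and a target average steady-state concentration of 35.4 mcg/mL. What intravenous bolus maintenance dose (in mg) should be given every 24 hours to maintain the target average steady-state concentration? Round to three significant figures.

986 mg

At steady state, dose per interval replaces the amount cleared in that interval: D/τ = CL·Css.
D = CL × Css × τ = 1.160 × 35.4 × 24 = 985.5 mg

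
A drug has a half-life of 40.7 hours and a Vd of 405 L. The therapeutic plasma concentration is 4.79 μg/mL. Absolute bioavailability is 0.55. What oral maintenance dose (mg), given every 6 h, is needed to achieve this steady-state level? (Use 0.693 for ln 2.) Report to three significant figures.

k = 0.693/40.7 = 0.01703 h⁻¹, so CL = k·Vd = 0.01703 × 405.0 = 6.897 L/h
D = CL × Css × τ / F = 6.897 × 4.79 × 6 / 0.55 = 360.4 mg

360 mg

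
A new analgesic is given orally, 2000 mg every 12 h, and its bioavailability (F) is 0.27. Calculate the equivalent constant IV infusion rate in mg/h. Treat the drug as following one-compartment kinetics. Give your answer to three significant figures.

45.0 mg/h

Equivalent systemic input: infusion rate = F·D/τ.
Rate = 0.27 × 2000 / 12 = 45.00 mg/h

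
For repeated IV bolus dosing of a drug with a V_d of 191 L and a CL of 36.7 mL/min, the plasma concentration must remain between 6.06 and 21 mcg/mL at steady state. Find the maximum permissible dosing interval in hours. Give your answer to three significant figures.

108 h

CL = 36.7 mL/min = 36.7 × 0.06 = 2.202 L/h
k = CL / Vd = 2.202 / 191.0 = 0.01153 h⁻¹
Between IV bolus doses, concentration decays as C = C₀·e^(−kτ), so C_peak/C_trough = e^(kτ).
τ_max = ln(C_peak/C_trough) / k = ln(21/6.06) / 0.01153 = 1.243 / 0.01153 = 107.8 h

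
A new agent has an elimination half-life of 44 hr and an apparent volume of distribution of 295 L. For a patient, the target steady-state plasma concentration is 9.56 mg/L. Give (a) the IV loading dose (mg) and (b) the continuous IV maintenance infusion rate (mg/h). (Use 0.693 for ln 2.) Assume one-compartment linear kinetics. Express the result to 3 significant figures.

LD = Vd × C = 295.0 × 9.56 = 2820 mg
CL = 0.693 × Vd / t½ = 0.693 × 295.0 / 44 = 4.646 L/h
Infusion rate = CL × Css = 4.646 × 9.56 = 44.42 mg/h

(a) 2820 mg; (b) 44.4 mg/h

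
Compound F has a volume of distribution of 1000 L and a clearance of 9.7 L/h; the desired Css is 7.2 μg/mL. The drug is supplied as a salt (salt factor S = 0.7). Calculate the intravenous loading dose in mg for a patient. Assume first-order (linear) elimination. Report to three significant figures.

10300 mg

LD = Vd × C / S = 1000 × 7.200 / 0.7 = 10290 mg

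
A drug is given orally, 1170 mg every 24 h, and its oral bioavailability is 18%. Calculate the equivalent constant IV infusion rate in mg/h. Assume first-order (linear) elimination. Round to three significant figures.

8.78 mg/h

Equivalent systemic input: infusion rate = F·D/τ.
Rate = 0.18 × 1170 / 24 = 8.775 mg/h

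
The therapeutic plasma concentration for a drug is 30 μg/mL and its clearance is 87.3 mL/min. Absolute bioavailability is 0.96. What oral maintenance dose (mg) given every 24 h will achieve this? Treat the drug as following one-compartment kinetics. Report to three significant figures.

3930 mg

CL = 87.3 mL/min = 87.3 × 0.06 = 5.238 L/h
At steady state, dose per interval replaces the amount cleared in that interval: F·D/τ = CL·Css.
D = CL × Css × τ / F = 5.238 × 30 × 24 / 0.96 = 3929 mg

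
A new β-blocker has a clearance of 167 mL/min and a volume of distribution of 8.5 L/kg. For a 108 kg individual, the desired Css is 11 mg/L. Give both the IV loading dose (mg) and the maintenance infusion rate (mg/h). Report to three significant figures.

(a) 10100 mg; (b) 110 mg/h

Vd = 8.5 L/kg × 108 kg = 918.0 L
Loading: fill Vd to C_target → 918.0 L × 11 mg/L = 10100 mg
Convert clearance: 167 mL/min × 60 min/h ÷ 1000 mL/L = 10.02 L/h
Infusion rate = 10.02 L/h × 11 mg/L = 110.2 mg/h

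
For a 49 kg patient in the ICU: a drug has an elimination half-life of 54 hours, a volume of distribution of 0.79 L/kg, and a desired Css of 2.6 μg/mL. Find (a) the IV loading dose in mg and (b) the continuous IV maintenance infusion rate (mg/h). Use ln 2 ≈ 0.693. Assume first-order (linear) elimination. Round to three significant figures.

(a) 101 mg; (b) 1.29 mg/h

Vd = 0.79 L/kg × 49 kg = 38.71 L
LD = Vd × C = 38.71 × 2.6 = 100.6 mg
CL = 0.693 × Vd / t½ = 0.693 × 38.71 / 54 = 0.4968 L/h
Infusion rate = CL × Css = 0.4968 × 2.6 = 1.292 mg/h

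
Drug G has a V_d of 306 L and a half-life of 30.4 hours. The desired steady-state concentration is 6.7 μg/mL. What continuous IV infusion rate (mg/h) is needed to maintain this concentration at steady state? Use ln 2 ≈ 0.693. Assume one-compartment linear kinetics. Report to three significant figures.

CL = 0.693 × Vd / t½ = 0.693 × 306.0 / 30.4 = 6.976 L/h
Infusion rate = CL × Css = 6.976 × 6.7 = 46.74 mg/h

46.7 mg/h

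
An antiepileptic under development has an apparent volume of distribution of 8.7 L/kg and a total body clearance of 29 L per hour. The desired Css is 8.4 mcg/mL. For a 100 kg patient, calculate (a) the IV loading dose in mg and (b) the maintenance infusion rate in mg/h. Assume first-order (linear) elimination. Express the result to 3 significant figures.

Total Vd = 8.7 × 100 = 870.0 L
Loading dose = Vd × C = 870.0 × 8.4 = 7308 mg
Maintenance: replace elimination → rate = CL × Css = 29.00 × 8.4 = 243.6 mg/h

(a) 7310 mg; (b) 244 mg/h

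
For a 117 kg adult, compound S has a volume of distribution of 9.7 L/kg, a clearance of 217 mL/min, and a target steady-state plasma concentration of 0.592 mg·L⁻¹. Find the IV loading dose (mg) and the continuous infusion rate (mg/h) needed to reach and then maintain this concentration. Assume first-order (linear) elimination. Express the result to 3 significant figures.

Vd(total) = 117 kg × 9.7 L/kg = 1135 L
Loading dose = Vd × C = 1135 × 0.592 = 671.9 mg
CL = 217 mL/min = 217 × 0.06 = 13.02 L/h
Infusion rate = 13.02 L/h × 0.592 mg/L = 7.708 mg/h

(a) 672 mg; (b) 7.71 mg/h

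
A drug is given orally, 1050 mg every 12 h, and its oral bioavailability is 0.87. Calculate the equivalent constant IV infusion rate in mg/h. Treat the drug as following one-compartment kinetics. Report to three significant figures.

Equivalent systemic input: infusion rate = F·D/τ.
Rate = 0.87 × 1050 / 12 = 76.13 mg/h

76.1 mg/h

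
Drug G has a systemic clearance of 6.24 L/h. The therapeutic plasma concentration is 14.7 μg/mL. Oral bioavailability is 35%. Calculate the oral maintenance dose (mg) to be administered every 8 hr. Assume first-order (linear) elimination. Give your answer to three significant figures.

2100 mg

At steady state, dose per interval replaces the amount cleared in that interval: F·D/τ = CL·Css.
D = CL × Css × τ / F = 6.240 × 14.7 × 8 / 0.35 = 2097 mg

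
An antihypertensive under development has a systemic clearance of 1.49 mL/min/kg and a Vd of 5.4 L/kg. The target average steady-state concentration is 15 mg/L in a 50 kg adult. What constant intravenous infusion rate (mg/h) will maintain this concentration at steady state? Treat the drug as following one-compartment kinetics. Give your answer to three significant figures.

CL = 1.49 mL/min/kg × 50 kg = 74.50 mL/min = 74.50 × 60/1000 = 4.470 L/h
Infusion rate = CL · Css = 4.470 L/h × 15 mg/L = 67.05 mg/h

67.1 mg/h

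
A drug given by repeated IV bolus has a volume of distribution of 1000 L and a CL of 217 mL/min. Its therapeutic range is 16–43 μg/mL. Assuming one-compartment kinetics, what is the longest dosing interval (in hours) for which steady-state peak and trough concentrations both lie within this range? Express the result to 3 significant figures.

75.9 h

Convert clearance: 217 mL/min × 60 min/h ÷ 1000 mL/L = 13.02 L/h
k = CL / Vd = 13.02 / 1000 = 0.01302 h⁻¹
Between IV bolus doses, concentration decays as C = C₀·e^(−kτ), so C_peak/C_trough = e^(kτ).
τ_max = ln(C_peak/C_trough) / k = ln(43/16) / 0.01302 = 0.9886 / 0.01302 = 75.93 h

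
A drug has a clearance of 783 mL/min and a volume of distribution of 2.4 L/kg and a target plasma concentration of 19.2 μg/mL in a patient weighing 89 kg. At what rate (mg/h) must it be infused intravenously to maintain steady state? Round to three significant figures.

902 mg/h

CL = 783 mL/min × 60/1000 = 46.98 L/h
Vd does not affect the maintenance rate; only clearance governs steady-state input.
Infusion rate = CL · Css = 46.98 L/h × 19.2 mg/L = 902.0 mg/h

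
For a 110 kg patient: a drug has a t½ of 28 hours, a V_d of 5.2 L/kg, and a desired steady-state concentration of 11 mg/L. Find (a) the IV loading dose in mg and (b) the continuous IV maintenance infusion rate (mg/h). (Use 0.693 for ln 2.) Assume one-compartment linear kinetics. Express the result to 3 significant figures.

Vd(total) = 110 kg × 5.2 L/kg = 572.0 L
LD = Vd × C = 572.0 × 11 = 6292 mg
CL = 0.693 × Vd / t½ = 0.693 × 572.0 / 28 = 14.16 L/h
Infusion rate = CL × Css = 14.16 × 11 = 155.8 mg/h

(a) 6290 mg; (b) 156 mg/h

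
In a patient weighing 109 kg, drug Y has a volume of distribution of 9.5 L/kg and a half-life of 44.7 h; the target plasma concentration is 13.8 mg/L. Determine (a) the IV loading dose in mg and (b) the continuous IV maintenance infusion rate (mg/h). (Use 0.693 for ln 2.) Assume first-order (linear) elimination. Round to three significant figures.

(a) 14300 mg; (b) 222 mg/h

Vd = 9.5 L/kg × 109 kg = 1036 L
LD = Vd × C = 1036 × 13.8 = 14300 mg
CL = 0.693 × Vd / t½ = 0.693 × 1036 / 44.7 = 16.06 L/h
Infusion rate = CL × Css = 16.06 × 13.8 = 221.6 mg/h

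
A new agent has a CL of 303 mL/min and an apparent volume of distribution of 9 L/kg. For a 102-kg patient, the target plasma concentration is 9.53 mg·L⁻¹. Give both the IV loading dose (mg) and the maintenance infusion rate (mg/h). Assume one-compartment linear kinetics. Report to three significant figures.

Total Vd = 9 × 102 = 918.0 L
LD = Vd · C_target = 918.0 × 9.53 = 8749 mg
CL = 303 mL/min = 303 × 0.06 = 18.18 L/h
Maintenance: replace elimination → rate = CL × Css = 18.18 × 9.53 = 173.3 mg/h

(a) 8750 mg; (b) 173 mg/h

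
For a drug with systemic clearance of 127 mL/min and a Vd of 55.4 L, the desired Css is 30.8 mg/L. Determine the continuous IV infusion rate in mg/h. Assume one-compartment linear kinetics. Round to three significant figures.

235 mg/h

CL = 127 mL/min = 127 × 0.06 = 7.620 L/h
R₀ = 7.620 × 30.8 = 234.7 mg/h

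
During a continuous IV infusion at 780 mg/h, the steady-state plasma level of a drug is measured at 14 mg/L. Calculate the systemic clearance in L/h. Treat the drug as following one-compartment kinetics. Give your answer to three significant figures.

55.7 L/h

At steady state, infusion rate = CL × Css, so CL = rate / Css.
CL = 780 / 14 = 55.71 L/h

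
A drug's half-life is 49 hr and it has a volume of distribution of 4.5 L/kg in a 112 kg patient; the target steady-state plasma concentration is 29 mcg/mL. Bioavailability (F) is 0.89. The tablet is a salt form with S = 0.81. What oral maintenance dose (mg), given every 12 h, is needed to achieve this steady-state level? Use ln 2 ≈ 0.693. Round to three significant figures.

3440 mg

Vd(total) = 112 kg × 4.5 L/kg = 504.0 L
k = 0.693/49 = 0.01414 h⁻¹, so CL = k·Vd = 0.01414 × 504.0 = 7.127 L/h
D = CL × Css × τ / F / S = 7.127 × 29 × 12 / 0.89 / 0.81 = 3440 mg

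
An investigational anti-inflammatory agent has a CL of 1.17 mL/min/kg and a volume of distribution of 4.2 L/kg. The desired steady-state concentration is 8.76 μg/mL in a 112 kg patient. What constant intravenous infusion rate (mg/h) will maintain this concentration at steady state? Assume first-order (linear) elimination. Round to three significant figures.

CL = 1.17 mL/min/kg × 112 kg = 131.0 mL/min = 131.0 × 60/1000 = 7.860 L/h
Infusion rate = CL · Css = 7.860 L/h × 8.76 mg/L = 68.85 mg/h

68.9 mg/h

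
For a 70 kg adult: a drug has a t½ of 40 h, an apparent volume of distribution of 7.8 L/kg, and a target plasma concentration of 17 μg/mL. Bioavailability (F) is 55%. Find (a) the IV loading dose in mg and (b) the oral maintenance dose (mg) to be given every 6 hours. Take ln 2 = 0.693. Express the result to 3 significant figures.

(a) 9280 mg; (b) 1750 mg

Vd = 7.8 L/kg × 70 kg = 546.0 L
LD = Vd × C = 546.0 × 17 = 9282 mg
CL = 0.693 × Vd / t½ = 0.693 × 546.0 / 40 = 9.459 L/h
D = CL × Css × τ / F = 9.459 × 17 × 6 / 0.55 = 1754 mg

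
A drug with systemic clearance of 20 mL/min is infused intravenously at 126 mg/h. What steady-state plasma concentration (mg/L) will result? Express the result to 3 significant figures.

Convert clearance: 20 mL/min × 60 min/h ÷ 1000 mL/L = 1.200 L/h
Css = rate / CL = 126 / 1.200 = 105.0 mg/L

105 mg/L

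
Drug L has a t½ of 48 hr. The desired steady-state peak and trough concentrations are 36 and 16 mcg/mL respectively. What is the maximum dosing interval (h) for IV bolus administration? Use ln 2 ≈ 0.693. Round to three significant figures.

k = 0.693 / t½ = 0.693 / 48 = 0.01444 h⁻¹
Between IV bolus doses, concentration decays as C = C₀·e^(−kτ), so C_peak/C_trough = e^(kτ).
τ_max = ln(C_peak/C_trough) / k = ln(36/16) / 0.01444 = 0.8109 / 0.01444 = 56.16 h

56.2 h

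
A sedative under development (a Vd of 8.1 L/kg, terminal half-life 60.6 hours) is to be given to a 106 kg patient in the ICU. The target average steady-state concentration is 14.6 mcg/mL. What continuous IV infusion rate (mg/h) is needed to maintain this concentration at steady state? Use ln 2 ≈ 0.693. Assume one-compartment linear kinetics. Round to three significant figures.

Vd = 8.1 L/kg × 106 kg = 858.6 L
CL = 0.693 × Vd / t½ = 0.693 × 858.6 / 60.6 = 9.819 L/h
Infusion rate = CL × Css = 9.819 × 14.6 = 143.4 mg/h

143 mg/h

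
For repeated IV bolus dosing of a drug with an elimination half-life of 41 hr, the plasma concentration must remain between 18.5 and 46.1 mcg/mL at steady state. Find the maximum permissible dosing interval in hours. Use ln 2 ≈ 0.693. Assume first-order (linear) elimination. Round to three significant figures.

54.0 h

k = 0.693 / t½ = 0.693 / 41 = 0.01690 h⁻¹
Between IV bolus doses, concentration decays as C = C₀·e^(−kτ), so C_peak/C_trough = e^(kτ).
τ_max = ln(C_peak/C_trough) / k = ln(46.1/18.5) / 0.01690 = 0.9130 / 0.01690 = 54.02 h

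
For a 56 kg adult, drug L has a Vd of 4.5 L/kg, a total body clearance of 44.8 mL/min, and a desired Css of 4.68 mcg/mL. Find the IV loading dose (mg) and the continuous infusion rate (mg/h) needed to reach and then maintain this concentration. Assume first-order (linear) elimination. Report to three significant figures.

Vd(total) = 56 kg × 4.5 L/kg = 252.0 L
Loading dose = Vd × C = 252.0 × 4.68 = 1179 mg
Convert clearance: 44.8 mL/min × 60 min/h ÷ 1000 mL/L = 2.688 L/h
Infusion rate = 2.688 L/h × 4.68 mg/L = 12.58 mg/h

(a) 1180 mg; (b) 12.6 mg/h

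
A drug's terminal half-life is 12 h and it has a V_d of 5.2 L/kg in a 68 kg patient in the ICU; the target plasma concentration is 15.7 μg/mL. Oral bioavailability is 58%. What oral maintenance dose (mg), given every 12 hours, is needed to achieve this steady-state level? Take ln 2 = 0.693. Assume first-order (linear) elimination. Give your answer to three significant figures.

Vd(total) = 68 kg × 5.2 L/kg = 353.6 L
k = 0.693/12 = 0.05775 h⁻¹, so CL = k·Vd = 0.05775 × 353.6 = 20.42 L/h
D = CL × Css × τ / F = 20.42 × 15.7 × 12 / 0.58 = 6633 mg

6630 mg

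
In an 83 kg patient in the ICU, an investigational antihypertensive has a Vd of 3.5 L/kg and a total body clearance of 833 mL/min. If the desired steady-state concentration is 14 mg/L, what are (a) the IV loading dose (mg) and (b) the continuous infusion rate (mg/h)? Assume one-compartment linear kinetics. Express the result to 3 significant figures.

(a) 4070 mg; (b) 700 mg/h

Total Vd = 3.5 × 83 = 290.5 L
Loading: fill Vd to C_target → 290.5 L × 14 mg/L = 4067 mg
CL = 833 mL/min = 833 × 0.06 = 49.98 L/h
Maintenance: replace elimination → rate = CL × Css = 49.98 × 14 = 699.7 mg/h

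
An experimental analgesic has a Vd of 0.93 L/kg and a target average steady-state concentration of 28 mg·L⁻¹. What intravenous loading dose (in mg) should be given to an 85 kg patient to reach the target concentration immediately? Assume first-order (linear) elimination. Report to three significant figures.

2210 mg

Vd(total) = 85 kg × 0.93 L/kg = 79.05 L
LD = Vd × C = 79.05 × 28.00 = 2213 mg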